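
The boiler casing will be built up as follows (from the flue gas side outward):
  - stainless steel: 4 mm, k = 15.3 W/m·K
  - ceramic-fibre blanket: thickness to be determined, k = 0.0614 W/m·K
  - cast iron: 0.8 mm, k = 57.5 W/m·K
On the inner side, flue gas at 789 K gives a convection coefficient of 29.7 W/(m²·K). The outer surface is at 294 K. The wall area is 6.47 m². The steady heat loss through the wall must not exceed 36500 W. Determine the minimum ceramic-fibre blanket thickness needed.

L ≈ 3.3 mm

Treating each layer as a thermal resistance in series:
R_inner film = 1/(h_i·A) = 1/(29.7×6.47) = 0.005204 K/W
R_stainless steel = L/(kA) = 0.004/(15.3×6.47) = 4.041×10^-5 K/W
R_cast iron = L/(kA) = 0.0008/(57.5×6.47) = 2.15×10^-6 K/W
Sum of the known resistances R_other = 0.005247 K/W
Required total resistance R_tot = ΔT/Q_allow = 495/36500 = 0.01356 K/W
R_ceramic-fibre blanket = R_tot − R_other = 0.008315 K/W
L = R·k·A = 0.008315×0.0614×6.47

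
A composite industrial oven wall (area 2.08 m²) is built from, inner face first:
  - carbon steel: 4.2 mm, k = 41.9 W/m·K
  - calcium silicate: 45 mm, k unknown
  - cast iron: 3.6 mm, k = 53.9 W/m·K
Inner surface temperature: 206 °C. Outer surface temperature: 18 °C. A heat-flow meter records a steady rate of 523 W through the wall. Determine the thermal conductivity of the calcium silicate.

Treating each layer as a thermal resistance in series:
R_carbon steel = L/(kA) = 0.0042/(41.9×2.08) = 4.819×10^-5 K/W
R_cast iron = L/(kA) = 0.0036/(53.9×2.08) = 3.211×10^-5 K/W
Sum of known resistances R_other = 8.03×10^-5 K/W
Total R = ΔT/Q = 188/523 = 0.3595 K/W
R_calcium silicate = R_total − R_other = 0.3594 K/W
k = L/(R·A) = 0.045/(0.3594×2.08)

k ≈ 0.0602 W/(m·K)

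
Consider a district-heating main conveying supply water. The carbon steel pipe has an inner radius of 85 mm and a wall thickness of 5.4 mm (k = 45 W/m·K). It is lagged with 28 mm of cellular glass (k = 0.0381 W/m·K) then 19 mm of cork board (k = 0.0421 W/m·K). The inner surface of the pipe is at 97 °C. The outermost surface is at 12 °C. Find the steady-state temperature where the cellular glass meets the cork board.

T ≈ 40.3 °C

Cylindrical conduction, so R = ln(r₂/r₁)/(2πkL) per layer, in series:
R_carbon steel pipe wall = ln(90.4/85)/(2π×45×1) = 2.178×10^-4 K/W
R_cellular glass = ln(118.4/90.4)/(2π×0.0381×1) = 1.127 K/W
R_cork board = ln(137.4/118.4)/(2π×0.0421×1) = 0.5626 K/W
R_total = 1.69 K/W
Q = ΔT/R_total = 85/1.69
Q = 50.3 W/m
T_interface = T_inner − Q·ΣR(inner→interface) = 97 − 50.3×1.127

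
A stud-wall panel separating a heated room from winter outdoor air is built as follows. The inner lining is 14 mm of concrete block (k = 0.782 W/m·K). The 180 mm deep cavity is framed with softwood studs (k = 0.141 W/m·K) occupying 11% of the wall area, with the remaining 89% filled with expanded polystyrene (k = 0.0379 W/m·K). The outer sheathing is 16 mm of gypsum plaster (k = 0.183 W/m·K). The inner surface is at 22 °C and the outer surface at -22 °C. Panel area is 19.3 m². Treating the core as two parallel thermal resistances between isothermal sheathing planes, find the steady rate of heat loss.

Q ≈ 226 W

Sheathing layers in series; stud and cavity paths in parallel between them.
R_inner = 0.014/(0.782×19.3) = 9.276×10^-4 K/W
R_stud  = 0.18/(0.141×0.11×19.3) = 0.6013 K/W
R_cav   = 0.18/(0.0379×0.89×19.3) = 0.2765 K/W
1/R_core = 1/R_stud + 1/R_cav → R_core = 0.1894 K/W
R_outer = 0.016/(0.183×19.3) = 0.00453 K/W
R_total = 0.1949 K/W
Q = ΔT/R_total = 44/0.1949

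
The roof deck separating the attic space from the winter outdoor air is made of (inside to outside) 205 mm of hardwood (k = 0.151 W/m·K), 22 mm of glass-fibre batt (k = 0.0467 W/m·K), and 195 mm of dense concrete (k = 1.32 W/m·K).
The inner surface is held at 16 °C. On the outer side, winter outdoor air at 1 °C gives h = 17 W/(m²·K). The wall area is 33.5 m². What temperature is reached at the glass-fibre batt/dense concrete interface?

Series thermal resistances:
R_hardwood = L/(kA) = 0.205/(0.151×33.5) = 0.04053 K/W
R_glass-fibre batt = L/(kA) = 0.022/(0.0467×33.5) = 0.01406 K/W
R_dense concrete = L/(kA) = 0.195/(1.32×33.5) = 0.00441 K/W
R_outer film = 1/(h_o·A) = 1/(17×33.5) = 0.001756 K/W
R_total = 0.06075 K/W;  Q = ΔT/R_total = 15/0.06075 = 246.9 W
T_interface = T_inner − Q·ΣR(inner→interface) = 16 − 247×0.05459

T ≈ 2.52 °C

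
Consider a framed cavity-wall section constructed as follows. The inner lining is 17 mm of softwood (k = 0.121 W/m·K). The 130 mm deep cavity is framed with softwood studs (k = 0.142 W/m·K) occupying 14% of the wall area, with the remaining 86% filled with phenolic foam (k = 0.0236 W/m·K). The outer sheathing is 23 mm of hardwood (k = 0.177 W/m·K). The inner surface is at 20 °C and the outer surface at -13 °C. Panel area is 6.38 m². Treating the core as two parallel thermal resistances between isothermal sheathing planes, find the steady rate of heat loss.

Sheathing layers in series; stud and cavity paths in parallel between them.
R_inner = 0.017/(0.121×6.38) = 0.02202 K/W
R_stud  = 0.13/(0.142×0.14×6.38) = 1.025 K/W
R_cav   = 0.13/(0.0236×0.86×6.38) = 1.004 K/W
1/R_core = 1/R_stud + 1/R_cav → R_core = 0.5072 K/W
R_outer = 0.023/(0.177×6.38) = 0.02037 K/W
R_total = 0.5496 K/W
Q = ΔT/R_total = 33/0.5496

Q ≈ 60 W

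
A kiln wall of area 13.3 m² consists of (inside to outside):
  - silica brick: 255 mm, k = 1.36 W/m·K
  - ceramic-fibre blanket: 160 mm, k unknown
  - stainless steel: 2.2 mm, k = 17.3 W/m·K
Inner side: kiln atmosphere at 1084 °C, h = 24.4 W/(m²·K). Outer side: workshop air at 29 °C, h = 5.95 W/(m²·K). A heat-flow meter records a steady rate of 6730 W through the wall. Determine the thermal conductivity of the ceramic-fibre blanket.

Treating each layer as a thermal resistance in series:
R_inner film = 1/(h_i·A) = 1/(24.4×13.3) = 0.003081 K/W
R_silica brick = L/(kA) = 0.255/(1.36×13.3) = 0.0141 K/W
R_stainless steel = L/(kA) = 0.0022/(17.3×13.3) = 9.561×10^-6 K/W
R_outer film = 1/(h_o·A) = 1/(5.95×13.3) = 0.01264 K/W
Sum of known resistances R_other = 0.02983 K/W
Total R = ΔT/Q = 1055/6730 = 0.1568 K/W
R_ceramic-fibre blanket = R_total − R_other = 0.1269 K/W
k = L/(R·A) = 0.16/(0.1269×13.3)

k ≈ 0.0948 W/(m·K)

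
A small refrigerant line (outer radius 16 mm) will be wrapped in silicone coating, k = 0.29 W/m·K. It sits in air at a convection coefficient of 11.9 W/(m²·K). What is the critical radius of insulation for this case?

r_cr ≈ 24.4 mm

For a cylinder r_cr = k/h = 0.29/11.9
r_cr = 24.4 mm; since the bare radius (16 mm) is below r_cr, adding a thin layer of insulation will *increase* heat loss.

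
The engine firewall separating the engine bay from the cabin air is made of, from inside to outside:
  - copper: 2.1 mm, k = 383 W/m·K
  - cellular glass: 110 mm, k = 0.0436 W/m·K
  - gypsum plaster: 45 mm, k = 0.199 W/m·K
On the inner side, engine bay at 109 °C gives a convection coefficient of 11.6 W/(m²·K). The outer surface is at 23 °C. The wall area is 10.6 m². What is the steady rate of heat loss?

Q ≈ 322 W

Treating each layer as a thermal resistance in series:
R_inner film = 1/(h_i·A) = 1/(11.6×10.6) = 0.008133 K/W
R_copper = L/(kA) = 0.0021/(383×10.6) = 5.173×10^-7 K/W
R_cellular glass = L/(kA) = 0.11/(0.0436×10.6) = 0.238 K/W
R_gypsum plaster = L/(kA) = 0.045/(0.199×10.6) = 0.02133 K/W
R_total = 0.2675 K/W
Q = ΔT / R_total = 86 / 0.2675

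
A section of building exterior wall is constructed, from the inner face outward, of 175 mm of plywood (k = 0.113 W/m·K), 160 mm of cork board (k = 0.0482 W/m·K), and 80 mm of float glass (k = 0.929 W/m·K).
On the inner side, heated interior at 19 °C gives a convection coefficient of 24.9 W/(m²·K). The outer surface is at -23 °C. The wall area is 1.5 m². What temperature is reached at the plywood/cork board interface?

Thermal resistances in series:
R_inner film = 1/(h_i·A) = 1/(24.9×1.5) = 0.02677 K/W
R_plywood = L/(kA) = 0.175/(0.113×1.5) = 1.032 K/W
R_cork board = L/(kA) = 0.16/(0.0482×1.5) = 2.213 K/W
R_float glass = L/(kA) = 0.08/(0.929×1.5) = 0.05741 K/W
R_total = 3.33 K/W;  Q = ΔT/R_total = 42/3.33 = 12.61 W
T_interface = T_inner − Q·ΣR(inner→interface) = 19 − 12.6×1.059

T ≈ 5.64 °C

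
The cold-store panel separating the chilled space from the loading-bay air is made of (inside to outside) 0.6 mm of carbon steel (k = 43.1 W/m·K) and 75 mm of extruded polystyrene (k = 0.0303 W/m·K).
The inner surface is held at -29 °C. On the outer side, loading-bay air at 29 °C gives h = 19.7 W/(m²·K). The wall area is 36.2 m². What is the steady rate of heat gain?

Treating each layer as a thermal resistance in series:
R_carbon steel = L/(kA) = 0.0006/(43.1×36.2) = 3.846×10^-7 K/W
R_extruded polystyrene = L/(kA) = 0.075/(0.0303×36.2) = 0.06838 K/W
R_outer film = 1/(h_o·A) = 1/(19.7×36.2) = 0.001402 K/W
R_total = 0.06978 K/W
Q = ΔT / R_total = 58 / 0.06978

Q ≈ 831 W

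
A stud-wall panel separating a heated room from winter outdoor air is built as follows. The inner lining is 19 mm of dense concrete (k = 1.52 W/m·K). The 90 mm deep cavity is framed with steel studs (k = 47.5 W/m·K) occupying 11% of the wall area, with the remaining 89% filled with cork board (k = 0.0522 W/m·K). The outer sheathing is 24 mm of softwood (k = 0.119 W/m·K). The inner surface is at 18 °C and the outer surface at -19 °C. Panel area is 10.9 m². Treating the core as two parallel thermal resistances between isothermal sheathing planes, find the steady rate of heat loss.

Sheathing layers in series; stud and cavity paths in parallel between them.
R_inner = 0.019/(1.52×10.9) = 0.001147 K/W
R_stud  = 0.09/(47.5×0.11×10.9) = 0.00158 K/W
R_cav   = 0.09/(0.0522×0.89×10.9) = 0.1777 K/W
1/R_core = 1/R_stud + 1/R_cav → R_core = 0.001566 K/W
R_outer = 0.024/(0.119×10.9) = 0.0185 K/W
R_total = 0.02122 K/W
Q = ΔT/R_total = 37/0.02122

Q ≈ 1740 W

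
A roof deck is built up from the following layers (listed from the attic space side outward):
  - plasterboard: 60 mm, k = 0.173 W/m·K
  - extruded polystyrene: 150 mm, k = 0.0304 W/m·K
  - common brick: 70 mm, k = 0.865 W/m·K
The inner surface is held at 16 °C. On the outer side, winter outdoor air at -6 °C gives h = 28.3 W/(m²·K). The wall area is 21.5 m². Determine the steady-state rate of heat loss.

Treating each layer as a thermal resistance in series:
R_plasterboard = L/(kA) = 0.06/(0.173×21.5) = 0.01613 K/W
R_extruded polystyrene = L/(kA) = 0.15/(0.0304×21.5) = 0.2295 K/W
R_common brick = L/(kA) = 0.07/(0.865×21.5) = 0.003764 K/W
R_outer film = 1/(h_o·A) = 1/(28.3×21.5) = 0.001644 K/W
R_total = 0.251 K/W
Q = ΔT / R_total = 22 / 0.251

Q ≈ 87.6 W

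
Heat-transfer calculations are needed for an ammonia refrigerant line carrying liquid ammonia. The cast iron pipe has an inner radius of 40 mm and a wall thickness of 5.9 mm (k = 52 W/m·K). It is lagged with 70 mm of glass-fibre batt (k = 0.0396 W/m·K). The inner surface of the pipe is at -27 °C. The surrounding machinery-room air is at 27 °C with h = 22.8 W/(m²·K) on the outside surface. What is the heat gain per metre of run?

q′ ≈ 14.3 W/m

Radial resistances (cylindrical: R_cond = ln(r_o/r_i)/(2πkL), R_conv = 1/(h·2πrL)):
R_cast iron pipe wall = ln(45.9/40)/(2π×52×1) = 4.211×10^-4 K/W
R_glass-fibre batt = ln(115.9/45.9)/(2π×0.0396×1) = 3.723 K/W
R_outer film = 1/(h_o·2πr_oL) = 1/(22.8×2π×0.1159×1) = 0.06023 K/W
R_total = 3.783 K/W
Q = ΔT/R_total = 54/3.783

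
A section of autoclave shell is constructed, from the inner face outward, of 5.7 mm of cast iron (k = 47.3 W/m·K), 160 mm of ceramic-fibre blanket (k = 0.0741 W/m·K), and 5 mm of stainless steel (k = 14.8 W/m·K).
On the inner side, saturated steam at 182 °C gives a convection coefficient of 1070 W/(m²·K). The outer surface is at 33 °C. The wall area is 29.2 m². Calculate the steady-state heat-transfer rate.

Series thermal resistances:
R_inner film = 1/(h_i·A) = 1/(1070×29.2) = 3.201×10^-5 K/W
R_cast iron = L/(kA) = 0.0057/(47.3×29.2) = 4.127×10^-6 K/W
R_ceramic-fibre blanket = L/(kA) = 0.16/(0.0741×29.2) = 0.07395 K/W
R_stainless steel = L/(kA) = 0.005/(14.8×29.2) = 1.157×10^-5 K/W
R_total = 0.07399 K/W
Q = ΔT / R_total = 149 / 0.07399

Q ≈ 2010 W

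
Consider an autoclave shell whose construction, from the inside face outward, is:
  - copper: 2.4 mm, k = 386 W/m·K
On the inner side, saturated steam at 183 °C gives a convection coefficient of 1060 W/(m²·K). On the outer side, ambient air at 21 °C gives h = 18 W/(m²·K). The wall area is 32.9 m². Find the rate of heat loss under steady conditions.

Q ≈ 94300 W

Model the wall as resistances in series:
R_inner film = 1/(h_i·A) = 1/(1060×32.9) = 2.867×10^-5 K/W
R_copper = L/(kA) = 0.0024/(386×32.9) = 1.89×10^-7 K/W
R_outer film = 1/(h_o·A) = 1/(18×32.9) = 0.001689 K/W
R_total = 0.001717 K/W
Q = ΔT / R_total = 162 / 0.001717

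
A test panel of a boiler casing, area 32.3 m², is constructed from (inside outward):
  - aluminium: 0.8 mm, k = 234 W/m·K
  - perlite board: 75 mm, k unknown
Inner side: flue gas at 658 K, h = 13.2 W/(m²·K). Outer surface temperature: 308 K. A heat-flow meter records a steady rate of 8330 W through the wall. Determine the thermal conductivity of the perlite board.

k ≈ 0.0585 W/(m·K)

Series thermal resistances:
R_inner film = 1/(h_i·A) = 1/(13.2×32.3) = 0.002345 K/W
R_aluminium = L/(kA) = 0.0008/(234×32.3) = 1.058×10^-7 K/W
Sum of known resistances R_other = 0.002346 K/W
Total R = ΔT/Q = 350/8330 = 0.04202 K/W
R_perlite board = R_total − R_other = 0.03967 K/W
k = L/(R·A) = 0.075/(0.03967×32.3)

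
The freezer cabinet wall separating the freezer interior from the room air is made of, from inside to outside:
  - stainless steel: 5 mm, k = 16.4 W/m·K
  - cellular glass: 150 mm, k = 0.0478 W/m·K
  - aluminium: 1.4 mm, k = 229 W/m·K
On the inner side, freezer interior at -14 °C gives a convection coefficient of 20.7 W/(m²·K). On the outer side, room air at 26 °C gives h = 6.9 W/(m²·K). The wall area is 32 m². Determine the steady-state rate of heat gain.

Model the wall as resistances in series:
R_inner film = 1/(h_i·A) = 1/(20.7×32) = 0.00151 K/W
R_stainless steel = L/(kA) = 0.005/(16.4×32) = 9.527×10^-6 K/W
R_cellular glass = L/(kA) = 0.15/(0.0478×32) = 0.09806 K/W
R_aluminium = L/(kA) = 0.0014/(229×32) = 1.91×10^-7 K/W
R_outer film = 1/(h_o·A) = 1/(6.9×32) = 0.004529 K/W
R_total = 0.1041 K/W
Q = ΔT / R_total = 40 / 0.1041

Q ≈ 384 W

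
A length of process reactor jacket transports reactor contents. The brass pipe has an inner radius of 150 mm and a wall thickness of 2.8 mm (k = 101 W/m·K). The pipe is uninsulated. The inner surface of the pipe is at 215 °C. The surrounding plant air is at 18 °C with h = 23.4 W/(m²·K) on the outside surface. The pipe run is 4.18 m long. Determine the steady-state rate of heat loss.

Q ≈ 18500 W

Per-layer cylindrical resistances, series-summed:
R_brass pipe wall = ln(152.8/150)/(2π×101×4.18) = 6.972×10^-6 K/W
R_outer film = 1/(h_o·2πr_oL) = 1/(23.4×2π×0.1528×4.18) = 0.01065 K/W
R_total = 0.01066 K/W
Q = ΔT/R_total = 197/0.01066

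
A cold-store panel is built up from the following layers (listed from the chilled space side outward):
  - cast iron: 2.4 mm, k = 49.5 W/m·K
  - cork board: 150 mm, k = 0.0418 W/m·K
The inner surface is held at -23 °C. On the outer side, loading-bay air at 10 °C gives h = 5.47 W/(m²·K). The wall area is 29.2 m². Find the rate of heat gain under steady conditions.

Q ≈ 256 W

Using the resistance-network approach (series):
R_cast iron = L/(kA) = 0.0024/(49.5×29.2) = 1.66×10^-6 K/W
R_cork board = L/(kA) = 0.15/(0.0418×29.2) = 0.1229 K/W
R_outer film = 1/(h_o·A) = 1/(5.47×29.2) = 0.006261 K/W
R_total = 0.1292 K/W
Q = ΔT / R_total = 33 / 0.1292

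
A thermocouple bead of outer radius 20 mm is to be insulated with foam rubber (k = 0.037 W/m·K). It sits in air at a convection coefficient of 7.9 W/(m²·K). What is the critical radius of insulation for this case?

For a sphere r_cr = 2k/h = 2×0.037/7.9
r_cr = 9.37 mm; since the bare radius (20 mm) is above r_cr, any added insulation will reduce heat loss.

r_cr ≈ 9.37 mm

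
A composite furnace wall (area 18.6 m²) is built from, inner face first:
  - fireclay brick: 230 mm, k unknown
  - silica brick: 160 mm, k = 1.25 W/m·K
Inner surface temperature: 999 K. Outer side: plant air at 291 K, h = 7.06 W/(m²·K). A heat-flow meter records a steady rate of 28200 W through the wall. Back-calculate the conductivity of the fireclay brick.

k ≈ 1.17 W/(m·K)

Treating each layer as a thermal resistance in series:
R_silica brick = L/(kA) = 0.16/(1.25×18.6) = 0.006882 K/W
R_outer film = 1/(h_o·A) = 1/(7.06×18.6) = 0.007615 K/W
Sum of known resistances R_other = 0.0145 K/W
Total R = ΔT/Q = 708/28200 = 0.02511 K/W
R_fireclay brick = R_total − R_other = 0.01061 K/W
k = L/(R·A) = 0.23/(0.01061×18.6)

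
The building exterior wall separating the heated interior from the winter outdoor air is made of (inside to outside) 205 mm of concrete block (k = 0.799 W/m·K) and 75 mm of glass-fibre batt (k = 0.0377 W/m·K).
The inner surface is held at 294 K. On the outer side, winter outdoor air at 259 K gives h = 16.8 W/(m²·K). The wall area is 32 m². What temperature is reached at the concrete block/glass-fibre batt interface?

Treating each layer as a thermal resistance in series:
R_concrete block = L/(kA) = 0.205/(0.799×32) = 0.008018 K/W
R_glass-fibre batt = L/(kA) = 0.075/(0.0377×32) = 0.06217 K/W
R_outer film = 1/(h_o·A) = 1/(16.8×32) = 0.00186 K/W
R_total = 0.07205 K/W;  Q = ΔT/R_total = 35/0.07205 = 485.8 W
T_interface = T_inner − Q·ΣR(inner→interface) = 294 − 486×0.008018

T ≈ 290 K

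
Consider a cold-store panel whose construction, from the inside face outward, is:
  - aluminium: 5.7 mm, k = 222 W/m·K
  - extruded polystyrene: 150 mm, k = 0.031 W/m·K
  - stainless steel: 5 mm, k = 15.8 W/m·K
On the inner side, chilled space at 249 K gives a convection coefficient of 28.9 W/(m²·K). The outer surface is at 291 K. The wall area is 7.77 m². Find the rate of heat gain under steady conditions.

Thermal resistances in series:
R_inner film = 1/(h_i·A) = 1/(28.9×7.77) = 0.004453 K/W
R_aluminium = L/(kA) = 0.0057/(222×7.77) = 3.304×10^-6 K/W
R_extruded polystyrene = L/(kA) = 0.15/(0.031×7.77) = 0.6227 K/W
R_stainless steel = L/(kA) = 0.005/(15.8×7.77) = 4.073×10^-5 K/W
R_total = 0.6272 K/W
Q = ΔT / R_total = 42 / 0.6272

Q ≈ 67 W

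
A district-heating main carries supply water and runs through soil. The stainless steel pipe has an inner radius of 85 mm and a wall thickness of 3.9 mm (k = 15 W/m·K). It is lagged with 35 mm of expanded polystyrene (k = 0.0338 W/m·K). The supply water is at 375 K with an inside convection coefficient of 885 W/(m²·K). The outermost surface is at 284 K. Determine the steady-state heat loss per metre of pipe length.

For a radial system each layer contributes R = ln(r_out/r_in)/(2πkL); films add R = 1/(hA).
R_inner film = 1/(h_i·2πr₁L) = 1/(885×2π×0.085×1) = 0.002116 K/W
R_stainless steel pipe wall = ln(88.9/85)/(2π×15×1) = 4.76×10^-4 K/W
R_expanded polystyrene = ln(123.9/88.9)/(2π×0.0338×1) = 1.563 K/W
R_total = 1.566 K/W
Q = ΔT/R_total = 91/1.566

q′ ≈ 58.1 W/m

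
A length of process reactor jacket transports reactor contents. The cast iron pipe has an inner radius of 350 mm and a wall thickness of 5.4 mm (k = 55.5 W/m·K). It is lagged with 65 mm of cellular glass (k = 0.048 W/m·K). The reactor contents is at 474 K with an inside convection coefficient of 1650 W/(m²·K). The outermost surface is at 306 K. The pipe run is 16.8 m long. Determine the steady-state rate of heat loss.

Q ≈ 5060 W

For a radial system each layer contributes R = ln(r_out/r_in)/(2πkL); films add R = 1/(hA).
R_inner film = 1/(h_i·2πr₁L) = 1/(1650×2π×0.35×16.8) = 1.64×10^-5 K/W
R_cast iron pipe wall = ln(355.4/350)/(2π×55.5×16.8) = 2.613×10^-6 K/W
R_cellular glass = ln(420.4/355.4)/(2π×0.048×16.8) = 0.03315 K/W
R_total = 0.03317 K/W
Q = ΔT/R_total = 168/0.03317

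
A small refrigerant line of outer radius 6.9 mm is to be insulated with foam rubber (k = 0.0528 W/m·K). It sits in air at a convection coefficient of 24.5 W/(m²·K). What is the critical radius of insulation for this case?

r_cr ≈ 2.16 mm

For a cylinder r_cr = k/h = 0.0528/24.5
r_cr = 2.16 mm; since the bare radius (6.9 mm) is above r_cr, any added insulation will reduce heat loss.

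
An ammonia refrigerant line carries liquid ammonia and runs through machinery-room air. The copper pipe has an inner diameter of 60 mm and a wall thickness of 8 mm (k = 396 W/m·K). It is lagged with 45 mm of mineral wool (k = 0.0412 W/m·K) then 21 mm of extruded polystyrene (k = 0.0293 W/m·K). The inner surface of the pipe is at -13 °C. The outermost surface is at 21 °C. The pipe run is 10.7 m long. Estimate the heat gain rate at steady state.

Q ≈ 85.7 W

Cylindrical conduction, so R = ln(r₂/r₁)/(2πkL) per layer, in series:
R_copper pipe wall = ln(38/30)/(2π×396×10.7) = 8.879×10^-6 K/W
R_mineral wool = ln(83/38)/(2π×0.0412×10.7) = 0.2821 K/W
R_extruded polystyrene = ln(104/83)/(2π×0.0293×10.7) = 0.1145 K/W
R_total = 0.3966 K/W
Q = ΔT/R_total = 34/0.3966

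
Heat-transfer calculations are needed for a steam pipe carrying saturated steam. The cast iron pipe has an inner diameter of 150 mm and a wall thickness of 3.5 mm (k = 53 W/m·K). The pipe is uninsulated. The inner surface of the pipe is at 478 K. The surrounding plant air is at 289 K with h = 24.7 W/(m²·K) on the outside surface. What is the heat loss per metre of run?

q′ ≈ 2300 W/m

Radial resistances (cylindrical: R_cond = ln(r_o/r_i)/(2πkL), R_conv = 1/(h·2πrL)):
R_cast iron pipe wall = ln(78.5/75)/(2π×53×1) = 1.37×10^-4 K/W
R_outer film = 1/(h_o·2πr_oL) = 1/(24.7×2π×0.0785×1) = 0.08208 K/W
R_total = 0.08222 K/W
Q = ΔT/R_total = 189/0.08222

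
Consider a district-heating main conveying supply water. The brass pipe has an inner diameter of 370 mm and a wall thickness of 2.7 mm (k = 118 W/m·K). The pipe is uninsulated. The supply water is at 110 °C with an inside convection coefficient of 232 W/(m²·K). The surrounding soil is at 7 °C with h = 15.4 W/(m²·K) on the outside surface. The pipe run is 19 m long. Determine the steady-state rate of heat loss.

Q ≈ 33300 W

For a radial system each layer contributes R = ln(r_out/r_in)/(2πkL); films add R = 1/(hA).
R_inner film = 1/(h_i·2πr₁L) = 1/(232×2π×0.185×19) = 1.952×10^-4 K/W
R_brass pipe wall = ln(187.7/185)/(2π×118×19) = 1.029×10^-6 K/W
R_outer film = 1/(h_o·2πr_oL) = 1/(15.4×2π×0.1877×19) = 0.002898 K/W
R_total = 0.003094 K/W
Q = ΔT/R_total = 103/0.003094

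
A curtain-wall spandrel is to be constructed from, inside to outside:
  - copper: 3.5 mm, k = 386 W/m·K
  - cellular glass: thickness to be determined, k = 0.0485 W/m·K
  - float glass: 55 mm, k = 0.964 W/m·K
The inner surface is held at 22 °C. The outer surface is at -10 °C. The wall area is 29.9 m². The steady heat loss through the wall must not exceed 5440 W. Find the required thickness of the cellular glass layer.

Thermal resistances in series:
R_copper = L/(kA) = 0.0035/(386×29.9) = 3.033×10^-7 K/W
R_float glass = L/(kA) = 0.055/(0.964×29.9) = 0.001908 K/W
Sum of the known resistances R_other = 0.001908 K/W
Required total resistance R_tot = ΔT/Q_allow = 32/5440 = 0.005882 K/W
R_cellular glass = R_tot − R_other = 0.003974 K/W
L = R·k·A = 0.003974×0.0485×29.9

L ≈ 5.76 mm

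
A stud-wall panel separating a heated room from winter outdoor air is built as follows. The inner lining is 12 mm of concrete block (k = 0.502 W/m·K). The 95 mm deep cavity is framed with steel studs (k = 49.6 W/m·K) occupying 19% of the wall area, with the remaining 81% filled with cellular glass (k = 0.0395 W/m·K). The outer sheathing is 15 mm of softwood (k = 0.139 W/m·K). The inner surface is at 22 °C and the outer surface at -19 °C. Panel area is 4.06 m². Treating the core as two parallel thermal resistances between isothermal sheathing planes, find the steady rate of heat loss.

Q ≈ 1170 W

Sheathing layers in series; stud and cavity paths in parallel between them.
R_inner = 0.012/(0.502×4.06) = 0.005888 K/W
R_stud  = 0.095/(49.6×0.19×4.06) = 0.002483 K/W
R_cav   = 0.095/(0.0395×0.81×4.06) = 0.7313 K/W
1/R_core = 1/R_stud + 1/R_cav → R_core = 0.002475 K/W
R_outer = 0.015/(0.139×4.06) = 0.02658 K/W
R_total = 0.03494 K/W
Q = ΔT/R_total = 41/0.03494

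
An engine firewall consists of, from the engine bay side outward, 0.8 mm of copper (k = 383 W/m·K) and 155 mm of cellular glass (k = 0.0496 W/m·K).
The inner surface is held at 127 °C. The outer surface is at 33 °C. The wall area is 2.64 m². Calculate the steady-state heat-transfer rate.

Q ≈ 79.4 W

Using the resistance-network approach (series):
R_copper = L/(kA) = 0.0008/(383×2.64) = 7.912×10^-7 K/W
R_cellular glass = L/(kA) = 0.155/(0.0496×2.64) = 1.184 K/W
R_total = 1.184 K/W
Q = ΔT / R_total = 94 / 1.184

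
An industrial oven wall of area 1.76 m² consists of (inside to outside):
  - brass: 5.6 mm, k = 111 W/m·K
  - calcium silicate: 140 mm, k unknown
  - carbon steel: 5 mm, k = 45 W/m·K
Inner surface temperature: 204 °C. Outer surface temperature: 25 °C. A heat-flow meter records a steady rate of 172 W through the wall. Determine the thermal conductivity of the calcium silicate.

Using the resistance-network approach (series):
R_brass = L/(kA) = 0.0056/(111×1.76) = 2.867×10^-5 K/W
R_carbon steel = L/(kA) = 0.005/(45×1.76) = 6.313×10^-5 K/W
Sum of known resistances R_other = 9.18×10^-5 K/W
Total R = ΔT/Q = 179/172 = 1.041 K/W
R_calcium silicate = R_total − R_other = 1.041 K/W
k = L/(R·A) = 0.14/(1.041×1.76)

k ≈ 0.0764 W/(m·K)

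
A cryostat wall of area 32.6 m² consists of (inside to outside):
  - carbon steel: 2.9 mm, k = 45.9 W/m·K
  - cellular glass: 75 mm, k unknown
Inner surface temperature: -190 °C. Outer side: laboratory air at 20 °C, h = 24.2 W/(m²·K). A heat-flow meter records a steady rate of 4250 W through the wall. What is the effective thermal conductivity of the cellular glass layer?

k ≈ 0.0478 W/(m·K)

Thermal resistances in series:
R_carbon steel = L/(kA) = 0.0029/(45.9×32.6) = 1.938×10^-6 K/W
R_outer film = 1/(h_o·A) = 1/(24.2×32.6) = 0.001268 K/W
Sum of known resistances R_other = 0.001269 K/W
Total R = ΔT/Q = 210/4250 = 0.04941 K/W
R_cellular glass = R_total − R_other = 0.04814 K/W
k = L/(R·A) = 0.075/(0.04814×32.6)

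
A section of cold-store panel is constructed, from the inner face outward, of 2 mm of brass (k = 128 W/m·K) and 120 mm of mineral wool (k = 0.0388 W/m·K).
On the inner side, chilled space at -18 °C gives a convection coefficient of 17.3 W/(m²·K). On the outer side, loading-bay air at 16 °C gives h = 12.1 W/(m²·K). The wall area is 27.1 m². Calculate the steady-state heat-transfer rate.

Q ≈ 285 W

Thermal resistances in series:
R_inner film = 1/(h_i·A) = 1/(17.3×27.1) = 0.002133 K/W
R_brass = L/(kA) = 0.002/(128×27.1) = 5.766×10^-7 K/W
R_mineral wool = L/(kA) = 0.12/(0.0388×27.1) = 0.1141 K/W
R_outer film = 1/(h_o·A) = 1/(12.1×27.1) = 0.00305 K/W
R_total = 0.1193 K/W
Q = ΔT / R_total = 34 / 0.1193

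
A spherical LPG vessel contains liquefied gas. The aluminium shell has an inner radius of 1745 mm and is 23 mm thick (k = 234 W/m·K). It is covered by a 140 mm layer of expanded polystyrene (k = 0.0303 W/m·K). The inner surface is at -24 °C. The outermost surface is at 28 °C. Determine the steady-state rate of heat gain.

Q ≈ 477 W

Spherical conduction: R = (1/r_in − 1/r_out)/(4πk) per layer; series-sum.
R_aluminium shell = (1/1.745 − 1/1.768)/(4π×234) = 2.535×10^-6 K/W
R_expanded polystyrene = (1/1.768 − 1/1.908)/(4π×0.0303) = 0.109 K/W
R_total = 0.109 K/W
Q = ΔT/R_total = 52/0.109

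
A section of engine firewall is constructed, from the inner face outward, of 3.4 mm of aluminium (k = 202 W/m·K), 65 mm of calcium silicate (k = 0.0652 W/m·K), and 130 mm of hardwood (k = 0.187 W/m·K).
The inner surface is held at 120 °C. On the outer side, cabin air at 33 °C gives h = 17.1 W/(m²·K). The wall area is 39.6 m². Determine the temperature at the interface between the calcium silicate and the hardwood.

T ≈ 70.5 °C

Treating each layer as a thermal resistance in series:
R_aluminium = L/(kA) = 0.0034/(202×39.6) = 4.25×10^-7 K/W
R_calcium silicate = L/(kA) = 0.065/(0.0652×39.6) = 0.02518 K/W
R_hardwood = L/(kA) = 0.13/(0.187×39.6) = 0.01756 K/W
R_outer film = 1/(h_o·A) = 1/(17.1×39.6) = 0.001477 K/W
R_total = 0.04421 K/W;  Q = ΔT/R_total = 87/0.04421 = 1968 W
T_interface = T_inner − Q·ΣR(inner→interface) = 120 − 1970×0.02518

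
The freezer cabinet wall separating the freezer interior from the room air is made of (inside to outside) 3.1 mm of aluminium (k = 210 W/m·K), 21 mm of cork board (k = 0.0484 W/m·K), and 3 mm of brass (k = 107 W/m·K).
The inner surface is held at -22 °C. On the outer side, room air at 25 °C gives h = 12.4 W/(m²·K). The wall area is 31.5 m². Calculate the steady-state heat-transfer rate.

Q ≈ 2880 W

Model the wall as resistances in series:
R_aluminium = L/(kA) = 0.0031/(210×31.5) = 4.686×10^-7 K/W
R_cork board = L/(kA) = 0.021/(0.0484×31.5) = 0.01377 K/W
R_brass = L/(kA) = 0.003/(107×31.5) = 8.901×10^-7 K/W
R_outer film = 1/(h_o·A) = 1/(12.4×31.5) = 0.00256 K/W
R_total = 0.01634 K/W
Q = ΔT / R_total = 47 / 0.01634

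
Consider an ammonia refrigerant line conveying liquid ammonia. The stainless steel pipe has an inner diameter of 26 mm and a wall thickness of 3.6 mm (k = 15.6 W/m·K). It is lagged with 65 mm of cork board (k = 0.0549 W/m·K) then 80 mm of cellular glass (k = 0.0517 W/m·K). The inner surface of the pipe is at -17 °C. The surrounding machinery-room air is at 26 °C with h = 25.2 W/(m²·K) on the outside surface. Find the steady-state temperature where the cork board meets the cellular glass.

T ≈ 12.4 °C

Treating each annulus and film as a series resistance:
R_stainless steel pipe wall = ln(16.6/13)/(2π×15.6×1) = 0.002494 K/W
R_cork board = ln(81.6/16.6)/(2π×0.0549×1) = 4.616 K/W
R_cellular glass = ln(161.6/81.6)/(2π×0.0517×1) = 2.103 K/W
R_outer film = 1/(h_o·2πr_oL) = 1/(25.2×2π×0.1616×1) = 0.03908 K/W
R_total = 6.761 K/W
Q = ΔT/R_total = 43/6.761
Q = 6.36 W/m
T_interface = T_inner + Q·ΣR(inner→interface) = -17 + 6.36×4.619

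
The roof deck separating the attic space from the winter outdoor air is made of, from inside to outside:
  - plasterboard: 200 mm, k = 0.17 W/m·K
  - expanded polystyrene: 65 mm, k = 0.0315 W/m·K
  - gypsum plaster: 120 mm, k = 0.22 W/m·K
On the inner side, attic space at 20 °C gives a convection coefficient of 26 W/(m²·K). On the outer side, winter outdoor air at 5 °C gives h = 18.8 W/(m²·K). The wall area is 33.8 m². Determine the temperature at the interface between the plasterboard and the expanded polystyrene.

Thermal resistances in series:
R_inner film = 1/(h_i·A) = 1/(26×33.8) = 0.001138 K/W
R_plasterboard = L/(kA) = 0.2/(0.17×33.8) = 0.03481 K/W
R_expanded polystyrene = L/(kA) = 0.065/(0.0315×33.8) = 0.06105 K/W
R_gypsum plaster = L/(kA) = 0.12/(0.22×33.8) = 0.01614 K/W
R_outer film = 1/(h_o·A) = 1/(18.8×33.8) = 0.001574 K/W
R_total = 0.1147 K/W;  Q = ΔT/R_total = 15/0.1147 = 130.8 W
T_interface = T_inner − Q·ΣR(inner→interface) = 20 − 131×0.03594

T ≈ 15.3 °C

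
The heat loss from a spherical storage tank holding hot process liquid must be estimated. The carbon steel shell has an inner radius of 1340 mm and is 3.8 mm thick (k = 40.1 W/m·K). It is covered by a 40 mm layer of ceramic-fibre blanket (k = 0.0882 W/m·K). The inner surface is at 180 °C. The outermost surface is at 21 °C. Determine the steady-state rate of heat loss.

Spherical conduction: R = (1/r_in − 1/r_out)/(4πk) per layer; series-sum.
R_carbon steel shell = (1/1.34 − 1/1.3438)/(4π×40.1) = 4.188×10^-6 K/W
R_ceramic-fibre blanket = (1/1.3438 − 1/1.3838)/(4π×0.0882) = 0.01941 K/W
R_total = 0.01941 K/W
Q = ΔT/R_total = 159/0.01941

Q ≈ 8190 W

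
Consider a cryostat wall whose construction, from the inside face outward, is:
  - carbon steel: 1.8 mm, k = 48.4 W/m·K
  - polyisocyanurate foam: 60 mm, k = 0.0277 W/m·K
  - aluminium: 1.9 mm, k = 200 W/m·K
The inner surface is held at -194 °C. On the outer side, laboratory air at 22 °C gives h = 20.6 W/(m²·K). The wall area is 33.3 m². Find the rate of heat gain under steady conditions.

Q ≈ 3250 W

Series thermal resistances:
R_carbon steel = L/(kA) = 0.0018/(48.4×33.3) = 1.117×10^-6 K/W
R_polyisocyanurate foam = L/(kA) = 0.06/(0.0277×33.3) = 0.06505 K/W
R_aluminium = L/(kA) = 0.0019/(200×33.3) = 2.853×10^-7 K/W
R_outer film = 1/(h_o·A) = 1/(20.6×33.3) = 0.001458 K/W
R_total = 0.06651 K/W
Q = ΔT / R_total = 216 / 0.06651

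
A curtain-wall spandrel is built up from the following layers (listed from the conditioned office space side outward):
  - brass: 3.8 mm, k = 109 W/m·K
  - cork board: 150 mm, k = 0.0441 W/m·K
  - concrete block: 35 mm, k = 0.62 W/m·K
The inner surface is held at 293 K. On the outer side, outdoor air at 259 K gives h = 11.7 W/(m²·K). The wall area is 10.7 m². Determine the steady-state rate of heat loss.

Model the wall as resistances in series:
R_brass = L/(kA) = 0.0038/(109×10.7) = 3.258×10^-6 K/W
R_cork board = L/(kA) = 0.15/(0.0441×10.7) = 0.3179 K/W
R_concrete block = L/(kA) = 0.035/(0.62×10.7) = 0.005276 K/W
R_outer film = 1/(h_o·A) = 1/(11.7×10.7) = 0.007988 K/W
R_total = 0.3312 K/W
Q = ΔT / R_total = 34 / 0.3312

Q ≈ 103 W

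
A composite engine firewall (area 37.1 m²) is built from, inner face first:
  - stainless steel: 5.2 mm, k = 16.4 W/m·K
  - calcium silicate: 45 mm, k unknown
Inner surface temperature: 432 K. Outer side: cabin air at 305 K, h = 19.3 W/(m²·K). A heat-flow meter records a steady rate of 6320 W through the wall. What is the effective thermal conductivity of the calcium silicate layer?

Using the resistance-network approach (series):
R_stainless steel = L/(kA) = 0.0052/(16.4×37.1) = 8.546×10^-6 K/W
R_outer film = 1/(h_o·A) = 1/(19.3×37.1) = 0.001397 K/W
Sum of known resistances R_other = 0.001405 K/W
Total R = ΔT/Q = 127/6320 = 0.02009 K/W
R_calcium silicate = R_total − R_other = 0.01869 K/W
k = L/(R·A) = 0.045/(0.01869×37.1)

k ≈ 0.0649 W/(m·K)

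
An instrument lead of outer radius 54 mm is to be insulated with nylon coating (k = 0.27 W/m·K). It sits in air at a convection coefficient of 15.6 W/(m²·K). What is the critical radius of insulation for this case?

r_cr ≈ 17.3 mm

For a cylinder r_cr = k/h = 0.27/15.6
r_cr = 17.3 mm; since the bare radius (54 mm) is above r_cr, any added insulation will reduce heat loss.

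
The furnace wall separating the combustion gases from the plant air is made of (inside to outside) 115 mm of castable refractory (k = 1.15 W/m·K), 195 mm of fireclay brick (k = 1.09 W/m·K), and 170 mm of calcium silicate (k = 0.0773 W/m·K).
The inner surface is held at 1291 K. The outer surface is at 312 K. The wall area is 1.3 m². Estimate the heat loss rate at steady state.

Model the wall as resistances in series:
R_castable refractory = L/(kA) = 0.115/(1.15×1.3) = 0.07692 K/W
R_fireclay brick = L/(kA) = 0.195/(1.09×1.3) = 0.1376 K/W
R_calcium silicate = L/(kA) = 0.17/(0.0773×1.3) = 1.692 K/W
R_total = 1.906 K/W
Q = ΔT / R_total = 979 / 1.906

Q ≈ 514 W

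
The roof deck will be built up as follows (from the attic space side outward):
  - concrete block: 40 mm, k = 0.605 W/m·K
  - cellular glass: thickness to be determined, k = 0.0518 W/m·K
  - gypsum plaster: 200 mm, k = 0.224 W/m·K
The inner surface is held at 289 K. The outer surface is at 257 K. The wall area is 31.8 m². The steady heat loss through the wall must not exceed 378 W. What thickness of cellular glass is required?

Thermal resistances in series:
R_concrete block = L/(kA) = 0.04/(0.605×31.8) = 0.002079 K/W
R_gypsum plaster = L/(kA) = 0.2/(0.224×31.8) = 0.02808 K/W
Sum of the known resistances R_other = 0.03016 K/W
Required total resistance R_tot = ΔT/Q_allow = 32/378 = 0.08466 K/W
R_cellular glass = R_tot − R_other = 0.0545 K/W
L = R·k·A = 0.0545×0.0518×31.8

L ≈ 89.8 mm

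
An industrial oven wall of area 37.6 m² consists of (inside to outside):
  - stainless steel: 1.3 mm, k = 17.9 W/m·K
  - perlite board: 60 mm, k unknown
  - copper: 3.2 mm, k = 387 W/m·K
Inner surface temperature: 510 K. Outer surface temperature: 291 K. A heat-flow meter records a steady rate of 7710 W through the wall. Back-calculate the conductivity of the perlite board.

Series thermal resistances:
R_stainless steel = L/(kA) = 0.0013/(17.9×37.6) = 1.932×10^-6 K/W
R_copper = L/(kA) = 0.0032/(387×37.6) = 2.199×10^-7 K/W
Sum of known resistances R_other = 2.151×10^-6 K/W
Total R = ΔT/Q = 219/7710 = 0.0284 K/W
R_perlite board = R_total − R_other = 0.0284 K/W
k = L/(R·A) = 0.06/(0.0284×37.6)

k ≈ 0.0562 W/(m·K)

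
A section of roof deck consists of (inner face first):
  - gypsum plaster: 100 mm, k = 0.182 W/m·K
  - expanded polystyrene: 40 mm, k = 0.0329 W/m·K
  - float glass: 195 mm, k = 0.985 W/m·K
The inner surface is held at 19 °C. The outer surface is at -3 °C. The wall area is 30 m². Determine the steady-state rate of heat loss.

Thermal resistances in series:
R_gypsum plaster = L/(kA) = 0.1/(0.182×30) = 0.01832 K/W
R_expanded polystyrene = L/(kA) = 0.04/(0.0329×30) = 0.04053 K/W
R_float glass = L/(kA) = 0.195/(0.985×30) = 0.006599 K/W
R_total = 0.06544 K/W
Q = ΔT / R_total = 22 / 0.06544

Q ≈ 336 W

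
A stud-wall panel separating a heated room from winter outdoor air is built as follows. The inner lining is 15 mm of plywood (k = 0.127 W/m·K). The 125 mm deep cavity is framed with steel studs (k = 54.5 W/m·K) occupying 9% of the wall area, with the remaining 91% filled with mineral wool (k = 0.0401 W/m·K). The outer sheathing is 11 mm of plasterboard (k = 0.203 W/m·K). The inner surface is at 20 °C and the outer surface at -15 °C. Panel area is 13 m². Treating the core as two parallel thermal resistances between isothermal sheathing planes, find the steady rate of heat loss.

Sheathing layers in series; stud and cavity paths in parallel between them.
R_inner = 0.015/(0.127×13) = 0.009085 K/W
R_stud  = 0.125/(54.5×0.09×13) = 0.00196 K/W
R_cav   = 0.125/(0.0401×0.91×13) = 0.2635 K/W
1/R_core = 1/R_stud + 1/R_cav → R_core = 0.001946 K/W
R_outer = 0.011/(0.203×13) = 0.004168 K/W
R_total = 0.0152 K/W
Q = ΔT/R_total = 35/0.0152

Q ≈ 2300 W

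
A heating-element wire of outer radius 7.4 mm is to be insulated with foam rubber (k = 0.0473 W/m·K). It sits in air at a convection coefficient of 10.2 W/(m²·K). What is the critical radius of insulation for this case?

For a cylinder r_cr = k/h = 0.0473/10.2
r_cr = 4.64 mm; since the bare radius (7.4 mm) is above r_cr, any added insulation will reduce heat loss.

r_cr ≈ 4.64 mm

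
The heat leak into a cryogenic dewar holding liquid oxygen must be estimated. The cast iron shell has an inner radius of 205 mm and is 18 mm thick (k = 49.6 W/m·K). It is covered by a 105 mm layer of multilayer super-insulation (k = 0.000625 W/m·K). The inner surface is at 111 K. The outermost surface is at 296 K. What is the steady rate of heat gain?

Q ≈ 1.01 W

Spherical conduction: R = (1/r_in − 1/r_out)/(4πk) per layer; series-sum.
R_cast iron shell = (1/0.205 − 1/0.223)/(4π×49.6) = 6.317×10^-4 K/W
R_multilayer super-insulation = (1/0.223 − 1/0.328)/(4π×0.000625) = 182.8 K/W
R_total = 182.8 K/W
Q = ΔT/R_total = 185/182.8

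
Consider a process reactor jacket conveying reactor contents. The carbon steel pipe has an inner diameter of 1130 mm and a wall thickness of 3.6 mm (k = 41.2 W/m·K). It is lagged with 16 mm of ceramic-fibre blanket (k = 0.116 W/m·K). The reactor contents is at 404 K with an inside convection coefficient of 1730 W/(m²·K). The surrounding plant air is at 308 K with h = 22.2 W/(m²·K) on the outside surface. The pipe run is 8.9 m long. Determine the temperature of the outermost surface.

For a radial system each layer contributes R = ln(r_out/r_in)/(2πkL); films add R = 1/(hA).
R_inner film = 1/(h_i·2πr₁L) = 1/(1730×2π×0.565×8.9) = 1.83×10^-5 K/W
R_carbon steel pipe wall = ln(568.6/565)/(2π×41.2×8.9) = 2.757×10^-6 K/W
R_ceramic-fibre blanket = ln(584.6/568.6)/(2π×0.116×8.9) = 0.004278 K/W
R_outer film = 1/(h_o·2πr_oL) = 1/(22.2×2π×0.5846×8.9) = 0.001378 K/W
R_total = 0.005677 K/W
Q = ΔT/R_total = 96/0.005677
Q = 16900 W
T_interface = T_inner − Q·ΣR(inner→interface) = 404 − 16900×0.004299

T ≈ 331 K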